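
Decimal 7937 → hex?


Divide by 16 repeatedly:
7937 ÷ 16 = 496 remainder 1 (1)
496 ÷ 16 = 31 remainder 0 (0)
31 ÷ 16 = 1 remainder 15 (F)
1 ÷ 16 = 0 remainder 1 (1)
Reading remainders bottom-up:
= 0x1F01


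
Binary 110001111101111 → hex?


Group into 4-bit nibbles: 0110001111101111
  0110 = 6
  0011 = 3
  1110 = E
  1111 = F
= 0x63EF


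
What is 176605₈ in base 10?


Positional values:
Position 0: 5 × 8^0 = 5
Position 1: 0 × 8^1 = 0
Position 2: 6 × 8^2 = 384
Position 3: 6 × 8^3 = 3072
Position 4: 7 × 8^4 = 28672
Position 5: 1 × 8^5 = 32768
Sum = 5 + 0 + 384 + 3072 + 28672 + 32768
= 64901


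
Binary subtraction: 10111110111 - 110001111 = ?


Align and subtract column by column (LSB to MSB, borrowing when needed):
  10111110111
- 00110001111
  -----------
  col 0: (1 - 0 borrow-in) - 1 → 1 - 1 = 0, borrow out 0
  col 1: (1 - 0 borrow-in) - 1 → 1 - 1 = 0, borrow out 0
  col 2: (1 - 0 borrow-in) - 1 → 1 - 1 = 0, borrow out 0
  col 3: (0 - 0 borrow-in) - 1 → borrow from next column: (0+2) - 1 = 1, borrow out 1
  col 4: (1 - 1 borrow-in) - 0 → 0 - 0 = 0, borrow out 0
  col 5: (1 - 0 borrow-in) - 0 → 1 - 0 = 1, borrow out 0
  col 6: (1 - 0 borrow-in) - 0 → 1 - 0 = 1, borrow out 0
  col 7: (1 - 0 borrow-in) - 1 → 1 - 1 = 0, borrow out 0
  col 8: (1 - 0 borrow-in) - 1 → 1 - 1 = 0, borrow out 0
  col 9: (0 - 0 borrow-in) - 0 → 0 - 0 = 0, borrow out 0
  col 10: (1 - 0 borrow-in) - 0 → 1 - 0 = 1, borrow out 0
Reading bits MSB→LSB: 10001101000
Strip leading zeros: 10001101000
= 10001101000


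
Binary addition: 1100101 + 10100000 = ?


Align and add column by column (LSB to MSB, carry propagating):
  001100101
+ 010100000
  ---------
  col 0: 1 + 0 + 0 (carry in) = 1 → bit 1, carry out 0
  col 1: 0 + 0 + 0 (carry in) = 0 → bit 0, carry out 0
  col 2: 1 + 0 + 0 (carry in) = 1 → bit 1, carry out 0
  col 3: 0 + 0 + 0 (carry in) = 0 → bit 0, carry out 0
  col 4: 0 + 0 + 0 (carry in) = 0 → bit 0, carry out 0
  col 5: 1 + 1 + 0 (carry in) = 2 → bit 0, carry out 1
  col 6: 1 + 0 + 1 (carry in) = 2 → bit 0, carry out 1
  col 7: 0 + 1 + 1 (carry in) = 2 → bit 0, carry out 1
  col 8: 0 + 0 + 1 (carry in) = 1 → bit 1, carry out 0
Reading bits MSB→LSB: 100000101
Strip leading zeros: 100000101
= 100000101


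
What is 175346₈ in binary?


Each octal digit → 3 binary bits:
  1 = 001
  7 = 111
  5 = 101
  3 = 011
  4 = 100
  6 = 110
Concatenate: 001 111 101 011 100 110
= 001111101011100110


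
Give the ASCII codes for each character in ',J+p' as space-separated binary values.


String: ',J+p'  (4 characters)
Per-character ASCII lookup:
  ',': special character: ',' = 44 → 101100
  'J': uppercase starts at 65: 'J' = 65 + 9 = 74 → 1001010
  '+': special character: '+' = 43 → 101011
  'p': lowercase starts at 97: 'p' = 97 + 15 = 112 → 1110000
= 101100 1001010 101011 1110000


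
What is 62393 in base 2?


Divide by 2 repeatedly:
62393 ÷ 2 = 31196 remainder 1
31196 ÷ 2 = 15598 remainder 0
15598 ÷ 2 = 7799 remainder 0
7799 ÷ 2 = 3899 remainder 1
3899 ÷ 2 = 1949 remainder 1
1949 ÷ 2 = 974 remainder 1
974 ÷ 2 = 487 remainder 0
487 ÷ 2 = 243 remainder 1
243 ÷ 2 = 121 remainder 1
121 ÷ 2 = 60 remainder 1
60 ÷ 2 = 30 remainder 0
30 ÷ 2 = 15 remainder 0
15 ÷ 2 = 7 remainder 1
7 ÷ 2 = 3 remainder 1
3 ÷ 2 = 1 remainder 1
1 ÷ 2 = 0 remainder 1
Reading remainders bottom-up:
= 1111001110111001


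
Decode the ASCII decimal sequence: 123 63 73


Codes (decimal): 123 63 73
Per-code ASCII lookup:
  123  (special character) → '{'
  63  (special character) → '?'
  73  (range 65-90: uppercase, 73 - 65 = 8) → 'I'
= '{?I'


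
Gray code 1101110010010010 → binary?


Gray code: 1101110010010010
MSB stays the same: 1
Each subsequent bit = prev_binary XOR current_gray:
  B[1] = 1 XOR 1 = 0
  B[2] = 0 XOR 0 = 0
  B[3] = 0 XOR 1 = 1
  B[4] = 1 XOR 1 = 0
  B[5] = 0 XOR 1 = 1
  B[6] = 1 XOR 0 = 1
  B[7] = 1 XOR 0 = 1
  B[8] = 1 XOR 1 = 0
  B[9] = 0 XOR 0 = 0
  B[10] = 0 XOR 0 = 0
  B[11] = 0 XOR 1 = 1
  B[12] = 1 XOR 0 = 1
  B[13] = 1 XOR 0 = 1
  B[14] = 1 XOR 1 = 0
  B[15] = 0 XOR 0 = 0
= 1001011100011100 (38684 decimal)


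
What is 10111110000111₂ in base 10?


Positional values:
Bit 0: 1 × 2^0 = 1
Bit 1: 1 × 2^1 = 2
Bit 2: 1 × 2^2 = 4
Bit 7: 1 × 2^7 = 128
Bit 8: 1 × 2^8 = 256
Bit 9: 1 × 2^9 = 512
Bit 10: 1 × 2^10 = 1024
Bit 11: 1 × 2^11 = 2048
Bit 13: 1 × 2^13 = 8192
Sum = 1 + 2 + 4 + 128 + 256 + 512 + 1024 + 2048 + 8192
= 12167


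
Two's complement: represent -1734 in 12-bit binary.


Original: 011011000110
Step 1 - Invert all bits: 100100111001
Step 2 - Add 1: 100100111001 + 1
= 100100111010 (represents -1734)


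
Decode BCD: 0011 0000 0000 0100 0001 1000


Each 4-bit group → digit:
  0011 → 3
  0000 → 0
  0000 → 0
  0100 → 4
  0001 → 1
  1000 → 8
= 300418


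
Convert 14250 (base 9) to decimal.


Positional values (base 9):
  0 × 9^0 = 0 × 1 = 0
  5 × 9^1 = 5 × 9 = 45
  2 × 9^2 = 2 × 81 = 162
  4 × 9^3 = 4 × 729 = 2916
  1 × 9^4 = 1 × 6561 = 6561
Sum = 0 + 45 + 162 + 2916 + 6561
= 9684


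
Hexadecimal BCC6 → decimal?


Positional values:
Position 0: 6 × 16^0 = 6 × 1 = 6
Position 1: C × 16^1 = 12 × 16 = 192
Position 2: C × 16^2 = 12 × 256 = 3072
Position 3: B × 16^3 = 11 × 4096 = 45056
Sum = 6 + 192 + 3072 + 45056
= 48326


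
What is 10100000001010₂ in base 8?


Group into 3-bit groups: 010100000001010
  010 = 2
  100 = 4
  000 = 0
  001 = 1
  010 = 2
= 0o24012


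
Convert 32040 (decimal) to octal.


Divide by 8 repeatedly:
32040 ÷ 8 = 4005 remainder 0
4005 ÷ 8 = 500 remainder 5
500 ÷ 8 = 62 remainder 4
62 ÷ 8 = 7 remainder 6
7 ÷ 8 = 0 remainder 7
Reading remainders bottom-up:
= 0o76450


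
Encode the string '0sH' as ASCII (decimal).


String: '0sH'  (3 characters)
Per-character ASCII lookup:
  '0': digits start at 48: '0' = 48 + 0 = 48
  's': lowercase starts at 97: 's' = 97 + 18 = 115
  'H': uppercase starts at 65: 'H' = 65 + 7 = 72
= 48 115 72


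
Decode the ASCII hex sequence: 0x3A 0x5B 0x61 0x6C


Codes (hex): 0x3A 0x5B 0x61 0x6C
Per-code ASCII lookup:
  0x3A = 58  (special character) → ':'
  0x5B = 91  (special character) → '['
  0x61 = 97  (range 97-122: lowercase, 97 - 97 = 0) → 'a'
  0x6C = 108  (range 97-122: lowercase, 108 - 97 = 11) → 'l'
= ':[al'


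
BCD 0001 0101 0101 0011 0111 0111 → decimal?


Each 4-bit group → digit:
  0001 → 1
  0101 → 5
  0101 → 5
  0011 → 3
  0111 → 7
  0111 → 7
= 155377


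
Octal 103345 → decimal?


Positional values:
Position 0: 5 × 8^0 = 5
Position 1: 4 × 8^1 = 32
Position 2: 3 × 8^2 = 192
Position 3: 3 × 8^3 = 1536
Position 4: 0 × 8^4 = 0
Position 5: 1 × 8^5 = 32768
Sum = 5 + 32 + 192 + 1536 + 0 + 32768
= 34533


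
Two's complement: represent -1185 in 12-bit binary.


Original: 010010100001
Step 1 - Invert all bits: 101101011110
Step 2 - Add 1: 101101011110 + 1
= 101101011111 (represents -1185)


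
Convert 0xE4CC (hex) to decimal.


Positional values:
Position 0: C × 16^0 = 12 × 1 = 12
Position 1: C × 16^1 = 12 × 16 = 192
Position 2: 4 × 16^2 = 4 × 256 = 1024
Position 3: E × 16^3 = 14 × 4096 = 57344
Sum = 12 + 192 + 1024 + 57344
= 58572


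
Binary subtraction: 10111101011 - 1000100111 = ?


Align and subtract column by column (LSB to MSB, borrowing when needed):
  10111101011
- 01000100111
  -----------
  col 0: (1 - 0 borrow-in) - 1 → 1 - 1 = 0, borrow out 0
  col 1: (1 - 0 borrow-in) - 1 → 1 - 1 = 0, borrow out 0
  col 2: (0 - 0 borrow-in) - 1 → borrow from next column: (0+2) - 1 = 1, borrow out 1
  col 3: (1 - 1 borrow-in) - 0 → 0 - 0 = 0, borrow out 0
  col 4: (0 - 0 borrow-in) - 0 → 0 - 0 = 0, borrow out 0
  col 5: (1 - 0 borrow-in) - 1 → 1 - 1 = 0, borrow out 0
  col 6: (1 - 0 borrow-in) - 0 → 1 - 0 = 1, borrow out 0
  col 7: (1 - 0 borrow-in) - 0 → 1 - 0 = 1, borrow out 0
  col 8: (1 - 0 borrow-in) - 0 → 1 - 0 = 1, borrow out 0
  col 9: (0 - 0 borrow-in) - 1 → borrow from next column: (0+2) - 1 = 1, borrow out 1
  col 10: (1 - 1 borrow-in) - 0 → 0 - 0 = 0, borrow out 0
Reading bits MSB→LSB: 01111000100
Strip leading zeros: 1111000100
= 1111000100


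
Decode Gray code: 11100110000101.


Gray code: 11100110000101
MSB stays the same: 1
Each subsequent bit = prev_binary XOR current_gray:
  B[1] = 1 XOR 1 = 0
  B[2] = 0 XOR 1 = 1
  B[3] = 1 XOR 0 = 1
  B[4] = 1 XOR 0 = 1
  B[5] = 1 XOR 1 = 0
  B[6] = 0 XOR 1 = 1
  B[7] = 1 XOR 0 = 1
  B[8] = 1 XOR 0 = 1
  B[9] = 1 XOR 0 = 1
  B[10] = 1 XOR 0 = 1
  B[11] = 1 XOR 1 = 0
  B[12] = 0 XOR 0 = 0
  B[13] = 0 XOR 1 = 1
= 10111011111001 (12025 decimal)


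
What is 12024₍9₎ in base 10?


Positional values (base 9):
  4 × 9^0 = 4 × 1 = 4
  2 × 9^1 = 2 × 9 = 18
  0 × 9^2 = 0 × 81 = 0
  2 × 9^3 = 2 × 729 = 1458
  1 × 9^4 = 1 × 6561 = 6561
Sum = 4 + 18 + 0 + 1458 + 6561
= 8041


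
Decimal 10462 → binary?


Divide by 2 repeatedly:
10462 ÷ 2 = 5231 remainder 0
5231 ÷ 2 = 2615 remainder 1
2615 ÷ 2 = 1307 remainder 1
1307 ÷ 2 = 653 remainder 1
653 ÷ 2 = 326 remainder 1
326 ÷ 2 = 163 remainder 0
163 ÷ 2 = 81 remainder 1
81 ÷ 2 = 40 remainder 1
40 ÷ 2 = 20 remainder 0
20 ÷ 2 = 10 remainder 0
10 ÷ 2 = 5 remainder 0
5 ÷ 2 = 2 remainder 1
2 ÷ 2 = 1 remainder 0
1 ÷ 2 = 0 remainder 1
Reading remainders bottom-up:
= 10100011011110


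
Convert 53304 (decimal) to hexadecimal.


Divide by 16 repeatedly:
53304 ÷ 16 = 3331 remainder 8 (8)
3331 ÷ 16 = 208 remainder 3 (3)
208 ÷ 16 = 13 remainder 0 (0)
13 ÷ 16 = 0 remainder 13 (D)
Reading remainders bottom-up:
= 0xD038


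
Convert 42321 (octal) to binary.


Each octal digit → 3 binary bits:
  4 = 100
  2 = 010
  3 = 011
  2 = 010
  1 = 001
Concatenate: 100 010 011 010 001
= 100010011010001


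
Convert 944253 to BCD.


Each digit → 4-bit binary:
  9 → 1001
  4 → 0100
  4 → 0100
  2 → 0010
  5 → 0101
  3 → 0011
= 1001 0100 0100 0010 0101 0011


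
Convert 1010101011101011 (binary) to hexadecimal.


Group into 4-bit nibbles: 1010101011101011
  1010 = A
  1010 = A
  1110 = E
  1011 = B
= 0xAAEB


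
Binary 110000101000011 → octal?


Group into 3-bit groups: 110000101000011
  110 = 6
  000 = 0
  101 = 5
  000 = 0
  011 = 3
= 0o60503


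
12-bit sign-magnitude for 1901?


Sign bit: 0 (positive)
Magnitude: 1901 = 11101101101
= 011101101101


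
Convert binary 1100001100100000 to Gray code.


Binary: 1100001100100000
Gray code: G = B XOR (B >> 1)
B >> 1 = 0110000110010000
1100001100100000 XOR 0110000110010000:
  1 XOR 0 = 1
  1 XOR 1 = 0
  0 XOR 1 = 1
  0 XOR 0 = 0
  0 XOR 0 = 0
  0 XOR 0 = 0
  1 XOR 0 = 1
  1 XOR 1 = 0
  0 XOR 1 = 1
  0 XOR 0 = 0
  1 XOR 0 = 1
  0 XOR 1 = 1
  0 XOR 0 = 0
  0 XOR 0 = 0
  0 XOR 0 = 0
  0 XOR 0 = 0
= 1010001010110000


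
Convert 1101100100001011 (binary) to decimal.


Positional values:
Bit 0: 1 × 2^0 = 1
Bit 1: 1 × 2^1 = 2
Bit 3: 1 × 2^3 = 8
Bit 8: 1 × 2^8 = 256
Bit 11: 1 × 2^11 = 2048
Bit 12: 1 × 2^12 = 4096
Bit 14: 1 × 2^14 = 16384
Bit 15: 1 × 2^15 = 32768
Sum = 1 + 2 + 8 + 256 + 2048 + 4096 + 16384 + 32768
= 55563


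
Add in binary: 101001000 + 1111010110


Align and add column by column (LSB to MSB, carry propagating):
  00101001000
+ 01111010110
  -----------
  col 0: 0 + 0 + 0 (carry in) = 0 → bit 0, carry out 0
  col 1: 0 + 1 + 0 (carry in) = 1 → bit 1, carry out 0
  col 2: 0 + 1 + 0 (carry in) = 1 → bit 1, carry out 0
  col 3: 1 + 0 + 0 (carry in) = 1 → bit 1, carry out 0
  col 4: 0 + 1 + 0 (carry in) = 1 → bit 1, carry out 0
  col 5: 0 + 0 + 0 (carry in) = 0 → bit 0, carry out 0
  col 6: 1 + 1 + 0 (carry in) = 2 → bit 0, carry out 1
  col 7: 0 + 1 + 1 (carry in) = 2 → bit 0, carry out 1
  col 8: 1 + 1 + 1 (carry in) = 3 → bit 1, carry out 1
  col 9: 0 + 1 + 1 (carry in) = 2 → bit 0, carry out 1
  col 10: 0 + 0 + 1 (carry in) = 1 → bit 1, carry out 0
Reading bits MSB→LSB: 10100011110
Strip leading zeros: 10100011110
= 10100011110


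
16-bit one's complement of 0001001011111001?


Original: 0001001011111001
Invert all bits:
  bit 0: 0 → 1
  bit 1: 0 → 1
  bit 2: 0 → 1
  bit 3: 1 → 0
  bit 4: 0 → 1
  bit 5: 0 → 1
  bit 6: 1 → 0
  bit 7: 0 → 1
  bit 8: 1 → 0
  bit 9: 1 → 0
  bit 10: 1 → 0
  bit 11: 1 → 0
  bit 12: 1 → 0
  bit 13: 0 → 1
  bit 14: 0 → 1
  bit 15: 1 → 0
= 1110110100000110


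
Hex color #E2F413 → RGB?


Hex: #E2F413
R = E2₁₆ = 226
G = F4₁₆ = 244
B = 13₁₆ = 19
= RGB(226, 244, 19)


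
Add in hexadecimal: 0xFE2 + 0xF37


Align and add column by column (LSB to MSB, each column mod 16 with carry):
  0FE2
+ 0F37
  ----
  col 0: 2(2) + 7(7) + 0 (carry in) = 9 → 9(9), carry out 0
  col 1: E(14) + 3(3) + 0 (carry in) = 17 → 1(1), carry out 1
  col 2: F(15) + F(15) + 1 (carry in) = 31 → F(15), carry out 1
  col 3: 0(0) + 0(0) + 1 (carry in) = 1 → 1(1), carry out 0
Reading digits MSB→LSB: 1F19
Strip leading zeros: 1F19
= 0x1F19


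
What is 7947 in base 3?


Divide by 3 repeatedly:
7947 ÷ 3 = 2649 remainder 0
2649 ÷ 3 = 883 remainder 0
883 ÷ 3 = 294 remainder 1
294 ÷ 3 = 98 remainder 0
98 ÷ 3 = 32 remainder 2
32 ÷ 3 = 10 remainder 2
10 ÷ 3 = 3 remainder 1
3 ÷ 3 = 1 remainder 0
1 ÷ 3 = 0 remainder 1
Reading remainders bottom-up:
= 101220100


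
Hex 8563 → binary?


Each hex digit → 4 binary bits:
  8 = 1000
  5 = 0101
  6 = 0110
  3 = 0011
Concatenate: 1000 0101 0110 0011
= 1000010101100011


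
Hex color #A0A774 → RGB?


Hex: #A0A774
R = A0₁₆ = 160
G = A7₁₆ = 167
B = 74₁₆ = 116
= RGB(160, 167, 116)


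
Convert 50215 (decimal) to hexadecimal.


Divide by 16 repeatedly:
50215 ÷ 16 = 3138 remainder 7 (7)
3138 ÷ 16 = 196 remainder 2 (2)
196 ÷ 16 = 12 remainder 4 (4)
12 ÷ 16 = 0 remainder 12 (C)
Reading remainders bottom-up:
= 0xC427


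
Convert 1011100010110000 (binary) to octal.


Group into 3-bit groups: 001011100010110000
  001 = 1
  011 = 3
  100 = 4
  010 = 2
  110 = 6
  000 = 0
= 0o134260


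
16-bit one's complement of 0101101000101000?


Original: 0101101000101000
Invert all bits:
  bit 0: 0 → 1
  bit 1: 1 → 0
  bit 2: 0 → 1
  bit 3: 1 → 0
  bit 4: 1 → 0
  bit 5: 0 → 1
  bit 6: 1 → 0
  bit 7: 0 → 1
  bit 8: 0 → 1
  bit 9: 0 → 1
  bit 10: 1 → 0
  bit 11: 0 → 1
  bit 12: 1 → 0
  bit 13: 0 → 1
  bit 14: 0 → 1
  bit 15: 0 → 1
= 1010010111010111


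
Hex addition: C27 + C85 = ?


Align and add column by column (LSB to MSB, each column mod 16 with carry):
  0C27
+ 0C85
  ----
  col 0: 7(7) + 5(5) + 0 (carry in) = 12 → C(12), carry out 0
  col 1: 2(2) + 8(8) + 0 (carry in) = 10 → A(10), carry out 0
  col 2: C(12) + C(12) + 0 (carry in) = 24 → 8(8), carry out 1
  col 3: 0(0) + 0(0) + 1 (carry in) = 1 → 1(1), carry out 0
Reading digits MSB→LSB: 18AC
Strip leading zeros: 18AC
= 0x18AC


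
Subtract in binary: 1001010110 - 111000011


Align and subtract column by column (LSB to MSB, borrowing when needed):
  1001010110
- 0111000011
  ----------
  col 0: (0 - 0 borrow-in) - 1 → borrow from next column: (0+2) - 1 = 1, borrow out 1
  col 1: (1 - 1 borrow-in) - 1 → borrow from next column: (0+2) - 1 = 1, borrow out 1
  col 2: (1 - 1 borrow-in) - 0 → 0 - 0 = 0, borrow out 0
  col 3: (0 - 0 borrow-in) - 0 → 0 - 0 = 0, borrow out 0
  col 4: (1 - 0 borrow-in) - 0 → 1 - 0 = 1, borrow out 0
  col 5: (0 - 0 borrow-in) - 0 → 0 - 0 = 0, borrow out 0
  col 6: (1 - 0 borrow-in) - 1 → 1 - 1 = 0, borrow out 0
  col 7: (0 - 0 borrow-in) - 1 → borrow from next column: (0+2) - 1 = 1, borrow out 1
  col 8: (0 - 1 borrow-in) - 1 → borrow from next column: (-1+2) - 1 = 0, borrow out 1
  col 9: (1 - 1 borrow-in) - 0 → 0 - 0 = 0, borrow out 0
Reading bits MSB→LSB: 0010010011
Strip leading zeros: 10010011
= 10010011


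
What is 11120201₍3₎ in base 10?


Positional values (base 3):
  1 × 3^0 = 1 × 1 = 1
  0 × 3^1 = 0 × 3 = 0
  2 × 3^2 = 2 × 9 = 18
  0 × 3^3 = 0 × 27 = 0
  2 × 3^4 = 2 × 81 = 162
  1 × 3^5 = 1 × 243 = 243
  1 × 3^6 = 1 × 729 = 729
  1 × 3^7 = 1 × 2187 = 2187
Sum = 1 + 0 + 18 + 0 + 162 + 243 + 729 + 2187
= 3340


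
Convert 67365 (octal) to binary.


Each octal digit → 3 binary bits:
  6 = 110
  7 = 111
  3 = 011
  6 = 110
  5 = 101
Concatenate: 110 111 011 110 101
= 110111011110101


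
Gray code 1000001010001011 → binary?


Gray code: 1000001010001011
MSB stays the same: 1
Each subsequent bit = prev_binary XOR current_gray:
  B[1] = 1 XOR 0 = 1
  B[2] = 1 XOR 0 = 1
  B[3] = 1 XOR 0 = 1
  B[4] = 1 XOR 0 = 1
  B[5] = 1 XOR 0 = 1
  B[6] = 1 XOR 1 = 0
  B[7] = 0 XOR 0 = 0
  B[8] = 0 XOR 1 = 1
  B[9] = 1 XOR 0 = 1
  B[10] = 1 XOR 0 = 1
  B[11] = 1 XOR 0 = 1
  B[12] = 1 XOR 1 = 0
  B[13] = 0 XOR 0 = 0
  B[14] = 0 XOR 1 = 1
  B[15] = 1 XOR 1 = 0
= 1111110011110010 (64754 decimal)


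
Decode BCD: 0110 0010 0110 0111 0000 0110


Each 4-bit group → digit:
  0110 → 6
  0010 → 2
  0110 → 6
  0111 → 7
  0000 → 0
  0110 → 6
= 626706


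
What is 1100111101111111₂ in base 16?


Group into 4-bit nibbles: 1100111101111111
  1100 = C
  1111 = F
  0111 = 7
  1111 = F
= 0xCF7F


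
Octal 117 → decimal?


Positional values:
Position 0: 7 × 8^0 = 7
Position 1: 1 × 8^1 = 8
Position 2: 1 × 8^2 = 64
Sum = 7 + 8 + 64
= 79


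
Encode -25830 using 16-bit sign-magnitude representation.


Sign bit: 1 (negative)
Magnitude: 25830 = 110010011100110
= 1110010011100110


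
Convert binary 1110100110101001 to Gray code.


Binary: 1110100110101001
Gray code: G = B XOR (B >> 1)
B >> 1 = 0111010011010100
1110100110101001 XOR 0111010011010100:
  1 XOR 0 = 1
  1 XOR 1 = 0
  1 XOR 1 = 0
  0 XOR 1 = 1
  1 XOR 0 = 1
  0 XOR 1 = 1
  0 XOR 0 = 0
  1 XOR 0 = 1
  1 XOR 1 = 0
  0 XOR 1 = 1
  1 XOR 0 = 1
  0 XOR 1 = 1
  1 XOR 0 = 1
  0 XOR 1 = 1
  0 XOR 0 = 0
  1 XOR 0 = 1
= 1001110101111101


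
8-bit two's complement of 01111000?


Original: 01111000
Step 1 - Invert all bits: 10000111
Step 2 - Add 1: 10000111 + 1
= 10001000 (represents -120)


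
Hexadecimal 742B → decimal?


Positional values:
Position 0: B × 16^0 = 11 × 1 = 11
Position 1: 2 × 16^1 = 2 × 16 = 32
Position 2: 4 × 16^2 = 4 × 256 = 1024
Position 3: 7 × 16^3 = 7 × 4096 = 28672
Sum = 11 + 32 + 1024 + 28672
= 29739


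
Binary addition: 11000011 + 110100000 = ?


Align and add column by column (LSB to MSB, carry propagating):
  0011000011
+ 0110100000
  ----------
  col 0: 1 + 0 + 0 (carry in) = 1 → bit 1, carry out 0
  col 1: 1 + 0 + 0 (carry in) = 1 → bit 1, carry out 0
  col 2: 0 + 0 + 0 (carry in) = 0 → bit 0, carry out 0
  col 3: 0 + 0 + 0 (carry in) = 0 → bit 0, carry out 0
  col 4: 0 + 0 + 0 (carry in) = 0 → bit 0, carry out 0
  col 5: 0 + 1 + 0 (carry in) = 1 → bit 1, carry out 0
  col 6: 1 + 0 + 0 (carry in) = 1 → bit 1, carry out 0
  col 7: 1 + 1 + 0 (carry in) = 2 → bit 0, carry out 1
  col 8: 0 + 1 + 1 (carry in) = 2 → bit 0, carry out 1
  col 9: 0 + 0 + 1 (carry in) = 1 → bit 1, carry out 0
Reading bits MSB→LSB: 1001100011
Strip leading zeros: 1001100011
= 1001100011


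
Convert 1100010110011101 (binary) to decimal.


Positional values:
Bit 0: 1 × 2^0 = 1
Bit 2: 1 × 2^2 = 4
Bit 3: 1 × 2^3 = 8
Bit 4: 1 × 2^4 = 16
Bit 7: 1 × 2^7 = 128
Bit 8: 1 × 2^8 = 256
Bit 10: 1 × 2^10 = 1024
Bit 14: 1 × 2^14 = 16384
Bit 15: 1 × 2^15 = 32768
Sum = 1 + 4 + 8 + 16 + 128 + 256 + 1024 + 16384 + 32768
= 50589


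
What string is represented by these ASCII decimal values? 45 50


Codes (decimal): 45 50
Per-code ASCII lookup:
  45  (special character) → '-'
  50  (range 48-57: digits, 50 - 48 = 2) → '2'
= '-2'


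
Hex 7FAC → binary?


Each hex digit → 4 binary bits:
  7 = 0111
  F = 1111
  A = 1010
  C = 1100
Concatenate: 0111 1111 1010 1100
= 0111111110101100


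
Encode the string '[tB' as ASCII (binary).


String: '[tB'  (3 characters)
Per-character ASCII lookup:
  '[': special character: '[' = 91 → 1011011
  't': lowercase starts at 97: 't' = 97 + 19 = 116 → 1110100
  'B': uppercase starts at 65: 'B' = 65 + 1 = 66 → 1000010
= 1011011 1110100 1000010


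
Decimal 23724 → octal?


Divide by 8 repeatedly:
23724 ÷ 8 = 2965 remainder 4
2965 ÷ 8 = 370 remainder 5
370 ÷ 8 = 46 remainder 2
46 ÷ 8 = 5 remainder 6
5 ÷ 8 = 0 remainder 5
Reading remainders bottom-up:
= 0o56254


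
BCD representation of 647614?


Each digit → 4-bit binary:
  6 → 0110
  4 → 0100
  7 → 0111
  6 → 0110
  1 → 0001
  4 → 0100
= 0110 0100 0111 0110 0001 0100


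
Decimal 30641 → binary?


Divide by 2 repeatedly:
30641 ÷ 2 = 15320 remainder 1
15320 ÷ 2 = 7660 remainder 0
7660 ÷ 2 = 3830 remainder 0
3830 ÷ 2 = 1915 remainder 0
1915 ÷ 2 = 957 remainder 1
957 ÷ 2 = 478 remainder 1
478 ÷ 2 = 239 remainder 0
239 ÷ 2 = 119 remainder 1
119 ÷ 2 = 59 remainder 1
59 ÷ 2 = 29 remainder 1
29 ÷ 2 = 14 remainder 1
14 ÷ 2 = 7 remainder 0
7 ÷ 2 = 3 remainder 1
3 ÷ 2 = 1 remainder 1
1 ÷ 2 = 0 remainder 1
Reading remainders bottom-up:
= 111011110110001


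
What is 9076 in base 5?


Divide by 5 repeatedly:
9076 ÷ 5 = 1815 remainder 1
1815 ÷ 5 = 363 remainder 0
363 ÷ 5 = 72 remainder 3
72 ÷ 5 = 14 remainder 2
14 ÷ 5 = 2 remainder 4
2 ÷ 5 = 0 remainder 2
Reading remainders bottom-up:
= 242301


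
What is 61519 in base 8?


Divide by 8 repeatedly:
61519 ÷ 8 = 7689 remainder 7
7689 ÷ 8 = 961 remainder 1
961 ÷ 8 = 120 remainder 1
120 ÷ 8 = 15 remainder 0
15 ÷ 8 = 1 remainder 7
1 ÷ 8 = 0 remainder 1
Reading remainders bottom-up:
= 0o170117


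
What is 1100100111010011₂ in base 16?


Group into 4-bit nibbles: 1100100111010011
  1100 = C
  1001 = 9
  1101 = D
  0011 = 3
= 0xC9D3


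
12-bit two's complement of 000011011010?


Original: 000011011010
Step 1 - Invert all bits: 111100100101
Step 2 - Add 1: 111100100101 + 1
= 111100100110 (represents -218)


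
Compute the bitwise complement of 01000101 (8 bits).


Original: 01000101
Invert all bits:
  bit 0: 0 → 1
  bit 1: 1 → 0
  bit 2: 0 → 1
  bit 3: 0 → 1
  bit 4: 0 → 1
  bit 5: 1 → 0
  bit 6: 0 → 1
  bit 7: 1 → 0
= 10111010


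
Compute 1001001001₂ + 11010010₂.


Align and add column by column (LSB to MSB, carry propagating):
  01001001001
+ 00011010010
  -----------
  col 0: 1 + 0 + 0 (carry in) = 1 → bit 1, carry out 0
  col 1: 0 + 1 + 0 (carry in) = 1 → bit 1, carry out 0
  col 2: 0 + 0 + 0 (carry in) = 0 → bit 0, carry out 0
  col 3: 1 + 0 + 0 (carry in) = 1 → bit 1, carry out 0
  col 4: 0 + 1 + 0 (carry in) = 1 → bit 1, carry out 0
  col 5: 0 + 0 + 0 (carry in) = 0 → bit 0, carry out 0
  col 6: 1 + 1 + 0 (carry in) = 2 → bit 0, carry out 1
  col 7: 0 + 1 + 1 (carry in) = 2 → bit 0, carry out 1
  col 8: 0 + 0 + 1 (carry in) = 1 → bit 1, carry out 0
  col 9: 1 + 0 + 0 (carry in) = 1 → bit 1, carry out 0
  col 10: 0 + 0 + 0 (carry in) = 0 → bit 0, carry out 0
Reading bits MSB→LSB: 01100011011
Strip leading zeros: 1100011011
= 1100011011


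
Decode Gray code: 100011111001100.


Gray code: 100011111001100
MSB stays the same: 1
Each subsequent bit = prev_binary XOR current_gray:
  B[1] = 1 XOR 0 = 1
  B[2] = 1 XOR 0 = 1
  B[3] = 1 XOR 0 = 1
  B[4] = 1 XOR 1 = 0
  B[5] = 0 XOR 1 = 1
  B[6] = 1 XOR 1 = 0
  B[7] = 0 XOR 1 = 1
  B[8] = 1 XOR 1 = 0
  B[9] = 0 XOR 0 = 0
  B[10] = 0 XOR 0 = 0
  B[11] = 0 XOR 1 = 1
  B[12] = 1 XOR 1 = 0
  B[13] = 0 XOR 0 = 0
  B[14] = 0 XOR 0 = 0
= 111101010001000 (31368 decimal)


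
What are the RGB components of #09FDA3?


Hex: #09FDA3
R = 09₁₆ = 9
G = FD₁₆ = 253
B = A3₁₆ = 163
= RGB(9, 253, 163)


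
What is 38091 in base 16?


Divide by 16 repeatedly:
38091 ÷ 16 = 2380 remainder 11 (B)
2380 ÷ 16 = 148 remainder 12 (C)
148 ÷ 16 = 9 remainder 4 (4)
9 ÷ 16 = 0 remainder 9 (9)
Reading remainders bottom-up:
= 0x94CB


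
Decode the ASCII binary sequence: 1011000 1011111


Codes (binary): 1011000 1011111
Per-code ASCII lookup:
  1011000 = 88  (range 65-90: uppercase, 88 - 65 = 23) → 'X'
  1011111 = 95  (special character) → '_'
= 'X_'


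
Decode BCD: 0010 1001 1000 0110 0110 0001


Each 4-bit group → digit:
  0010 → 2
  1001 → 9
  1000 → 8
  0110 → 6
  0110 → 6
  0001 → 1
= 298661


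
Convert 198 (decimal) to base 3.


Divide by 3 repeatedly:
198 ÷ 3 = 66 remainder 0
66 ÷ 3 = 22 remainder 0
22 ÷ 3 = 7 remainder 1
7 ÷ 3 = 2 remainder 1
2 ÷ 3 = 0 remainder 2
Reading remainders bottom-up:
= 21100


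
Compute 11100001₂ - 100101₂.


Align and subtract column by column (LSB to MSB, borrowing when needed):
  11100001
- 00100101
  --------
  col 0: (1 - 0 borrow-in) - 1 → 1 - 1 = 0, borrow out 0
  col 1: (0 - 0 borrow-in) - 0 → 0 - 0 = 0, borrow out 0
  col 2: (0 - 0 borrow-in) - 1 → borrow from next column: (0+2) - 1 = 1, borrow out 1
  col 3: (0 - 1 borrow-in) - 0 → borrow from next column: (-1+2) - 0 = 1, borrow out 1
  col 4: (0 - 1 borrow-in) - 0 → borrow from next column: (-1+2) - 0 = 1, borrow out 1
  col 5: (1 - 1 borrow-in) - 1 → borrow from next column: (0+2) - 1 = 1, borrow out 1
  col 6: (1 - 1 borrow-in) - 0 → 0 - 0 = 0, borrow out 0
  col 7: (1 - 0 borrow-in) - 0 → 1 - 0 = 1, borrow out 0
Reading bits MSB→LSB: 10111100
Strip leading zeros: 10111100
= 10111100


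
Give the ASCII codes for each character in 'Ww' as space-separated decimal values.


String: 'Ww'  (2 characters)
Per-character ASCII lookup:
  'W': uppercase starts at 65: 'W' = 65 + 22 = 87
  'w': lowercase starts at 97: 'w' = 97 + 22 = 119
= 87 119


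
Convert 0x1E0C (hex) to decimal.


Positional values:
Position 0: C × 16^0 = 12 × 1 = 12
Position 1: 0 × 16^1 = 0 × 16 = 0
Position 2: E × 16^2 = 14 × 256 = 3584
Position 3: 1 × 16^3 = 1 × 4096 = 4096
Sum = 12 + 0 + 3584 + 4096
= 7692


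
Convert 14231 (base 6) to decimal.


Positional values (base 6):
  1 × 6^0 = 1 × 1 = 1
  3 × 6^1 = 3 × 6 = 18
  2 × 6^2 = 2 × 36 = 72
  4 × 6^3 = 4 × 216 = 864
  1 × 6^4 = 1 × 1296 = 1296
Sum = 1 + 18 + 72 + 864 + 1296
= 2251


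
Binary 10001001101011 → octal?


Group into 3-bit groups: 010001001101011
  010 = 2
  001 = 1
  001 = 1
  101 = 5
  011 = 3
= 0o21153


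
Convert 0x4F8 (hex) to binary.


Each hex digit → 4 binary bits:
  4 = 0100
  F = 1111
  8 = 1000
Concatenate: 0100 1111 1000
= 010011111000


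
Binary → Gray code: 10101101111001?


Binary: 10101101111001
Gray code: G = B XOR (B >> 1)
B >> 1 = 01010110111100
10101101111001 XOR 01010110111100:
  1 XOR 0 = 1
  0 XOR 1 = 1
  1 XOR 0 = 1
  0 XOR 1 = 1
  1 XOR 0 = 1
  1 XOR 1 = 0
  0 XOR 1 = 1
  1 XOR 0 = 1
  1 XOR 1 = 0
  1 XOR 1 = 0
  1 XOR 1 = 0
  0 XOR 1 = 1
  0 XOR 0 = 0
  1 XOR 0 = 1
= 11111011000101


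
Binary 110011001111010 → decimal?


Positional values:
Bit 1: 1 × 2^1 = 2
Bit 3: 1 × 2^3 = 8
Bit 4: 1 × 2^4 = 16
Bit 5: 1 × 2^5 = 32
Bit 6: 1 × 2^6 = 64
Bit 9: 1 × 2^9 = 512
Bit 10: 1 × 2^10 = 1024
Bit 13: 1 × 2^13 = 8192
Bit 14: 1 × 2^14 = 16384
Sum = 2 + 8 + 16 + 32 + 64 + 512 + 1024 + 8192 + 16384
= 26234


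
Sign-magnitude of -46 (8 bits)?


Sign bit: 1 (negative)
Magnitude: 46 = 0101110
= 10101110


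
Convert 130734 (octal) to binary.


Each octal digit → 3 binary bits:
  1 = 001
  3 = 011
  0 = 000
  7 = 111
  3 = 011
  4 = 100
Concatenate: 001 011 000 111 011 100
= 001011000111011100


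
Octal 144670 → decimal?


Positional values:
Position 0: 0 × 8^0 = 0
Position 1: 7 × 8^1 = 56
Position 2: 6 × 8^2 = 384
Position 3: 4 × 8^3 = 2048
Position 4: 4 × 8^4 = 16384
Position 5: 1 × 8^5 = 32768
Sum = 0 + 56 + 384 + 2048 + 16384 + 32768
= 51640


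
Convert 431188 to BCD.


Each digit → 4-bit binary:
  4 → 0100
  3 → 0011
  1 → 0001
  1 → 0001
  8 → 1000
  8 → 1000
= 0100 0011 0001 0001 1000 1000


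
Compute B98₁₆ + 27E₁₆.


Align and add column by column (LSB to MSB, each column mod 16 with carry):
  0B98
+ 027E
  ----
  col 0: 8(8) + E(14) + 0 (carry in) = 22 → 6(6), carry out 1
  col 1: 9(9) + 7(7) + 1 (carry in) = 17 → 1(1), carry out 1
  col 2: B(11) + 2(2) + 1 (carry in) = 14 → E(14), carry out 0
  col 3: 0(0) + 0(0) + 0 (carry in) = 0 → 0(0), carry out 0
Reading digits MSB→LSB: 0E16
Strip leading zeros: E16
= 0xE16


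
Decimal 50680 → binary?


Divide by 2 repeatedly:
50680 ÷ 2 = 25340 remainder 0
25340 ÷ 2 = 12670 remainder 0
12670 ÷ 2 = 6335 remainder 0
6335 ÷ 2 = 3167 remainder 1
3167 ÷ 2 = 1583 remainder 1
1583 ÷ 2 = 791 remainder 1
791 ÷ 2 = 395 remainder 1
395 ÷ 2 = 197 remainder 1
197 ÷ 2 = 98 remainder 1
98 ÷ 2 = 49 remainder 0
49 ÷ 2 = 24 remainder 1
24 ÷ 2 = 12 remainder 0
12 ÷ 2 = 6 remainder 0
6 ÷ 2 = 3 remainder 0
3 ÷ 2 = 1 remainder 1
1 ÷ 2 = 0 remainder 1
Reading remainders bottom-up:
= 1100010111111000


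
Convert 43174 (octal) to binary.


Each octal digit → 3 binary bits:
  4 = 100
  3 = 011
  1 = 001
  7 = 111
  4 = 100
Concatenate: 100 011 001 111 100
= 100011001111100


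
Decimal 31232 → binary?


Divide by 2 repeatedly:
31232 ÷ 2 = 15616 remainder 0
15616 ÷ 2 = 7808 remainder 0
7808 ÷ 2 = 3904 remainder 0
3904 ÷ 2 = 1952 remainder 0
1952 ÷ 2 = 976 remainder 0
976 ÷ 2 = 488 remainder 0
488 ÷ 2 = 244 remainder 0
244 ÷ 2 = 122 remainder 0
122 ÷ 2 = 61 remainder 0
61 ÷ 2 = 30 remainder 1
30 ÷ 2 = 15 remainder 0
15 ÷ 2 = 7 remainder 1
7 ÷ 2 = 3 remainder 1
3 ÷ 2 = 1 remainder 1
1 ÷ 2 = 0 remainder 1
Reading remainders bottom-up:
= 111101000000000


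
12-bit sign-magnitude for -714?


Sign bit: 1 (negative)
Magnitude: 714 = 01011001010
= 101011001010


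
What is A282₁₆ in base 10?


Positional values:
Position 0: 2 × 16^0 = 2 × 1 = 2
Position 1: 8 × 16^1 = 8 × 16 = 128
Position 2: 2 × 16^2 = 2 × 256 = 512
Position 3: A × 16^3 = 10 × 4096 = 40960
Sum = 2 + 128 + 512 + 40960
= 41602


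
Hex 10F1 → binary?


Each hex digit → 4 binary bits:
  1 = 0001
  0 = 0000
  F = 1111
  1 = 0001
Concatenate: 0001 0000 1111 0001
= 0001000011110001


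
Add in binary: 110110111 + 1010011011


Align and add column by column (LSB to MSB, carry propagating):
  00110110111
+ 01010011011
  -----------
  col 0: 1 + 1 + 0 (carry in) = 2 → bit 0, carry out 1
  col 1: 1 + 1 + 1 (carry in) = 3 → bit 1, carry out 1
  col 2: 1 + 0 + 1 (carry in) = 2 → bit 0, carry out 1
  col 3: 0 + 1 + 1 (carry in) = 2 → bit 0, carry out 1
  col 4: 1 + 1 + 1 (carry in) = 3 → bit 1, carry out 1
  col 5: 1 + 0 + 1 (carry in) = 2 → bit 0, carry out 1
  col 6: 0 + 0 + 1 (carry in) = 1 → bit 1, carry out 0
  col 7: 1 + 1 + 0 (carry in) = 2 → bit 0, carry out 1
  col 8: 1 + 0 + 1 (carry in) = 2 → bit 0, carry out 1
  col 9: 0 + 1 + 1 (carry in) = 2 → bit 0, carry out 1
  col 10: 0 + 0 + 1 (carry in) = 1 → bit 1, carry out 0
Reading bits MSB→LSB: 10001010010
Strip leading zeros: 10001010010
= 10001010010


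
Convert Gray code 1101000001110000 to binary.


Gray code: 1101000001110000
MSB stays the same: 1
Each subsequent bit = prev_binary XOR current_gray:
  B[1] = 1 XOR 1 = 0
  B[2] = 0 XOR 0 = 0
  B[3] = 0 XOR 1 = 1
  B[4] = 1 XOR 0 = 1
  B[5] = 1 XOR 0 = 1
  B[6] = 1 XOR 0 = 1
  B[7] = 1 XOR 0 = 1
  B[8] = 1 XOR 0 = 1
  B[9] = 1 XOR 1 = 0
  B[10] = 0 XOR 1 = 1
  B[11] = 1 XOR 1 = 0
  B[12] = 0 XOR 0 = 0
  B[13] = 0 XOR 0 = 0
  B[14] = 0 XOR 0 = 0
  B[15] = 0 XOR 0 = 0
= 1001111110100000 (40864 decimal)


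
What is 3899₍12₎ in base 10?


Positional values (base 12):
  9 × 12^0 = 9 × 1 = 9
  9 × 12^1 = 9 × 12 = 108
  8 × 12^2 = 8 × 144 = 1152
  3 × 12^3 = 3 × 1728 = 5184
Sum = 9 + 108 + 1152 + 5184
= 6453


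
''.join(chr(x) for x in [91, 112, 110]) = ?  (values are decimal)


Codes (decimal): 91 112 110
Per-code ASCII lookup:
  91  (special character) → '['
  112  (range 97-122: lowercase, 112 - 97 = 15) → 'p'
  110  (range 97-122: lowercase, 110 - 97 = 13) → 'n'
= '[pn'


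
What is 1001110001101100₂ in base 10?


Positional values:
Bit 2: 1 × 2^2 = 4
Bit 3: 1 × 2^3 = 8
Bit 5: 1 × 2^5 = 32
Bit 6: 1 × 2^6 = 64
Bit 10: 1 × 2^10 = 1024
Bit 11: 1 × 2^11 = 2048
Bit 12: 1 × 2^12 = 4096
Bit 15: 1 × 2^15 = 32768
Sum = 4 + 8 + 32 + 64 + 1024 + 2048 + 4096 + 32768
= 40044


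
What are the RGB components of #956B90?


Hex: #956B90
R = 95₁₆ = 149
G = 6B₁₆ = 107
B = 90₁₆ = 144
= RGB(149, 107, 144)


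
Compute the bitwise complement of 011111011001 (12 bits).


Original: 011111011001
Invert all bits:
  bit 0: 0 → 1
  bit 1: 1 → 0
  bit 2: 1 → 0
  bit 3: 1 → 0
  bit 4: 1 → 0
  bit 5: 1 → 0
  bit 6: 0 → 1
  bit 7: 1 → 0
  bit 8: 1 → 0
  bit 9: 0 → 1
  bit 10: 0 → 1
  bit 11: 1 → 0
= 100000100110


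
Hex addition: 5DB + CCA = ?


Align and add column by column (LSB to MSB, each column mod 16 with carry):
  05DB
+ 0CCA
  ----
  col 0: B(11) + A(10) + 0 (carry in) = 21 → 5(5), carry out 1
  col 1: D(13) + C(12) + 1 (carry in) = 26 → A(10), carry out 1
  col 2: 5(5) + C(12) + 1 (carry in) = 18 → 2(2), carry out 1
  col 3: 0(0) + 0(0) + 1 (carry in) = 1 → 1(1), carry out 0
Reading digits MSB→LSB: 12A5
Strip leading zeros: 12A5
= 0x12A5


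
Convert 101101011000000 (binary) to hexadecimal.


Group into 4-bit nibbles: 0101101011000000
  0101 = 5
  1010 = A
  1100 = C
  0000 = 0
= 0x5AC0


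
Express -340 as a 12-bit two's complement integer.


Original: 000101010100
Step 1 - Invert all bits: 111010101011
Step 2 - Add 1: 111010101011 + 1
= 111010101100 (represents -340)


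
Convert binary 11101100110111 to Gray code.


Binary: 11101100110111
Gray code: G = B XOR (B >> 1)
B >> 1 = 01110110011011
11101100110111 XOR 01110110011011:
  1 XOR 0 = 1
  1 XOR 1 = 0
  1 XOR 1 = 0
  0 XOR 1 = 1
  1 XOR 0 = 1
  1 XOR 1 = 0
  0 XOR 1 = 1
  0 XOR 0 = 0
  1 XOR 0 = 1
  1 XOR 1 = 0
  0 XOR 1 = 1
  1 XOR 0 = 1
  1 XOR 1 = 0
  1 XOR 1 = 0
= 10011010101100


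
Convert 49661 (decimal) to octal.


Divide by 8 repeatedly:
49661 ÷ 8 = 6207 remainder 5
6207 ÷ 8 = 775 remainder 7
775 ÷ 8 = 96 remainder 7
96 ÷ 8 = 12 remainder 0
12 ÷ 8 = 1 remainder 4
1 ÷ 8 = 0 remainder 1
Reading remainders bottom-up:
= 0o140775


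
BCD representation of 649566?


Each digit → 4-bit binary:
  6 → 0110
  4 → 0100
  9 → 1001
  5 → 0101
  6 → 0110
  6 → 0110
= 0110 0100 1001 0101 0110 0110


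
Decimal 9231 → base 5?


Divide by 5 repeatedly:
9231 ÷ 5 = 1846 remainder 1
1846 ÷ 5 = 369 remainder 1
369 ÷ 5 = 73 remainder 4
73 ÷ 5 = 14 remainder 3
14 ÷ 5 = 2 remainder 4
2 ÷ 5 = 0 remainder 2
Reading remainders bottom-up:
= 243411


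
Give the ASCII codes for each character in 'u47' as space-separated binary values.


String: 'u47'  (3 characters)
Per-character ASCII lookup:
  'u': lowercase starts at 97: 'u' = 97 + 20 = 117 → 1110101
  '4': digits start at 48: '4' = 48 + 4 = 52 → 110100
  '7': digits start at 48: '7' = 48 + 7 = 55 → 110111
= 1110101 110100 110111


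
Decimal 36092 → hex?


Divide by 16 repeatedly:
36092 ÷ 16 = 2255 remainder 12 (C)
2255 ÷ 16 = 140 remainder 15 (F)
140 ÷ 16 = 8 remainder 12 (C)
8 ÷ 16 = 0 remainder 8 (8)
Reading remainders bottom-up:
= 0x8CFC


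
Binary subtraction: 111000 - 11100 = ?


Align and subtract column by column (LSB to MSB, borrowing when needed):
  111000
- 011100
  ------
  col 0: (0 - 0 borrow-in) - 0 → 0 - 0 = 0, borrow out 0
  col 1: (0 - 0 borrow-in) - 0 → 0 - 0 = 0, borrow out 0
  col 2: (0 - 0 borrow-in) - 1 → borrow from next column: (0+2) - 1 = 1, borrow out 1
  col 3: (1 - 1 borrow-in) - 1 → borrow from next column: (0+2) - 1 = 1, borrow out 1
  col 4: (1 - 1 borrow-in) - 1 → borrow from next column: (0+2) - 1 = 1, borrow out 1
  col 5: (1 - 1 borrow-in) - 0 → 0 - 0 = 0, borrow out 0
Reading bits MSB→LSB: 011100
Strip leading zeros: 11100
= 11100


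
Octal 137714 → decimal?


Positional values:
Position 0: 4 × 8^0 = 4
Position 1: 1 × 8^1 = 8
Position 2: 7 × 8^2 = 448
Position 3: 7 × 8^3 = 3584
Position 4: 3 × 8^4 = 12288
Position 5: 1 × 8^5 = 32768
Sum = 4 + 8 + 448 + 3584 + 12288 + 32768
= 49100


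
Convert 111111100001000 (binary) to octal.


Group into 3-bit groups: 111111100001000
  111 = 7
  111 = 7
  100 = 4
  001 = 1
  000 = 0
= 0o77410


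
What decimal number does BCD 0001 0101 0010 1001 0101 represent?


Each 4-bit group → digit:
  0001 → 1
  0101 → 5
  0010 → 2
  1001 → 9
  0101 → 5
= 15295


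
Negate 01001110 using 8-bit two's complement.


Original: 01001110
Step 1 - Invert all bits: 10110001
Step 2 - Add 1: 10110001 + 1
= 10110010 (represents -78)


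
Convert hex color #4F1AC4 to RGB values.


Hex: #4F1AC4
R = 4F₁₆ = 79
G = 1A₁₆ = 26
B = C4₁₆ = 196
= RGB(79, 26, 196)


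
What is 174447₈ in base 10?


Positional values:
Position 0: 7 × 8^0 = 7
Position 1: 4 × 8^1 = 32
Position 2: 4 × 8^2 = 256
Position 3: 4 × 8^3 = 2048
Position 4: 7 × 8^4 = 28672
Position 5: 1 × 8^5 = 32768
Sum = 7 + 32 + 256 + 2048 + 28672 + 32768
= 63783


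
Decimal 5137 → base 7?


Divide by 7 repeatedly:
5137 ÷ 7 = 733 remainder 6
733 ÷ 7 = 104 remainder 5
104 ÷ 7 = 14 remainder 6
14 ÷ 7 = 2 remainder 0
2 ÷ 7 = 0 remainder 2
Reading remainders bottom-up:
= 20656


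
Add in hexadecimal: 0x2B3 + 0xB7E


Align and add column by column (LSB to MSB, each column mod 16 with carry):
  02B3
+ 0B7E
  ----
  col 0: 3(3) + E(14) + 0 (carry in) = 17 → 1(1), carry out 1
  col 1: B(11) + 7(7) + 1 (carry in) = 19 → 3(3), carry out 1
  col 2: 2(2) + B(11) + 1 (carry in) = 14 → E(14), carry out 0
  col 3: 0(0) + 0(0) + 0 (carry in) = 0 → 0(0), carry out 0
Reading digits MSB→LSB: 0E31
Strip leading zeros: E31
= 0xE31


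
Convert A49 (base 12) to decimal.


Positional values (base 12):
  9 × 12^0 = 9 × 1 = 9
  4 × 12^1 = 4 × 12 = 48
  A × 12^2 = 10 × 144 = 1440
Sum = 9 + 48 + 1440
= 1497


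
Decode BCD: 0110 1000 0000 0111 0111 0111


Each 4-bit group → digit:
  0110 → 6
  1000 → 8
  0000 → 0
  0111 → 7
  0111 → 7
  0111 → 7
= 680777


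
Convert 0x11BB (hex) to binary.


Each hex digit → 4 binary bits:
  1 = 0001
  1 = 0001
  B = 1011
  B = 1011
Concatenate: 0001 0001 1011 1011
= 0001000110111011


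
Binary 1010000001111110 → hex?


Group into 4-bit nibbles: 1010000001111110
  1010 = A
  0000 = 0
  0111 = 7
  1110 = E
= 0xA07E


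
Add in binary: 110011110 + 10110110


Align and add column by column (LSB to MSB, carry propagating):
  0110011110
+ 0010110110
  ----------
  col 0: 0 + 0 + 0 (carry in) = 0 → bit 0, carry out 0
  col 1: 1 + 1 + 0 (carry in) = 2 → bit 0, carry out 1
  col 2: 1 + 1 + 1 (carry in) = 3 → bit 1, carry out 1
  col 3: 1 + 0 + 1 (carry in) = 2 → bit 0, carry out 1
  col 4: 1 + 1 + 1 (carry in) = 3 → bit 1, carry out 1
  col 5: 0 + 1 + 1 (carry in) = 2 → bit 0, carry out 1
  col 6: 0 + 0 + 1 (carry in) = 1 → bit 1, carry out 0
  col 7: 1 + 1 + 0 (carry in) = 2 → bit 0, carry out 1
  col 8: 1 + 0 + 1 (carry in) = 2 → bit 0, carry out 1
  col 9: 0 + 0 + 1 (carry in) = 1 → bit 1, carry out 0
Reading bits MSB→LSB: 1001010100
Strip leading zeros: 1001010100
= 1001010100


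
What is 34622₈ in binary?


Each octal digit → 3 binary bits:
  3 = 011
  4 = 100
  6 = 110
  2 = 010
  2 = 010
Concatenate: 011 100 110 010 010
= 011100110010010


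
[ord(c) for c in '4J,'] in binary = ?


String: '4J,'  (3 characters)
Per-character ASCII lookup:
  '4': digits start at 48: '4' = 48 + 4 = 52 → 110100
  'J': uppercase starts at 65: 'J' = 65 + 9 = 74 → 1001010
  ',': special character: ',' = 44 → 101100
= 110100 1001010 101100


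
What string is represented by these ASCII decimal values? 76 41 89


Codes (decimal): 76 41 89
Per-code ASCII lookup:
  76  (range 65-90: uppercase, 76 - 65 = 11) → 'L'
  41  (special character) → ')'
  89  (range 65-90: uppercase, 89 - 65 = 24) → 'Y'
= 'L)Y'
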